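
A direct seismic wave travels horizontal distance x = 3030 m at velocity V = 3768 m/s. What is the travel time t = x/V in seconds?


t = x / V
= 3030 / 3768
= 0.8041 s

0.8041


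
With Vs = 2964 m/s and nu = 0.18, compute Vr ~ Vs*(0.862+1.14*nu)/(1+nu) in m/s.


Numerator factor = 0.862 + 1.14*0.18 = 1.0672
Denominator = 1 + 0.18 = 1.18
Vr = 2964 * 1.0672 / 1.18 = 2680.66 m/s

2680.66


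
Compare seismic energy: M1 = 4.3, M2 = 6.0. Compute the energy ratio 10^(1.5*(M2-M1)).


M2 - M1 = 6.0 - 4.3 = 1.7
1.5 * 1.7 = 2.55
ratio = 10^2.55 = 354.81

354.81


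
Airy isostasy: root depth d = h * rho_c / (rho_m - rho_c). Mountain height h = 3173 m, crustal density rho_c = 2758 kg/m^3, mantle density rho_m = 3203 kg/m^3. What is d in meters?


rho_m - rho_c = 3203 - 2758 = 445
d = 3173 * 2758 / 445
= 8751134 / 445
= 19665.47 m

19665.47


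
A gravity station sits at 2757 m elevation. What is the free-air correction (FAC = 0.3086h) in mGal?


FAC = 0.3086 * h
= 0.3086 * 2757
= 850.8102 mGal

850.8102


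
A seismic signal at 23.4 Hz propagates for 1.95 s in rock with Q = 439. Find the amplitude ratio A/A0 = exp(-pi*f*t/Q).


pi*f*t/Q = pi*23.4*1.95/439 = 0.32654
A/A0 = exp(-0.32654) = 0.721416

0.721416


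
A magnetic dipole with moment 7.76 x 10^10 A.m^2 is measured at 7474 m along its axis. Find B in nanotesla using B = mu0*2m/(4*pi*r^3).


m = 7.76 x 10^10 = 77600000000 A.m^2
2m = 155200000000 A.m^2
r^3 = 7474^3 = 417502692424
B = (4pi*10^-7) * 155200000000 / (4*pi * 417502692424) * 1e9
= 195030.071935 / 5246493565492.79 * 1e9
= 37.1734 nT

37.1734


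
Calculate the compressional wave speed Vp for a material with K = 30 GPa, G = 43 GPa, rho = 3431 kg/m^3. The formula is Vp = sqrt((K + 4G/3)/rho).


First compute the effective modulus:
K + 4G/3 = 30e9 + 4*43e9/3 = 87333333333.33 Pa
Then divide by density:
87333333333.33 / 3431 = 25454192.1694 Pa/(kg/m^3)
Take the square root:
Vp = sqrt(25454192.1694) = 5045.21 m/s

5045.21


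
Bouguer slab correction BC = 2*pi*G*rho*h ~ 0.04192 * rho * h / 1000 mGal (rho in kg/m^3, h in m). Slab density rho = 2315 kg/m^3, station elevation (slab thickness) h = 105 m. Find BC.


BC = 0.04192 * rho * h / 1000
= 0.04192 * 2315 * 105 / 1000
= 10.1897 mGal

10.1897


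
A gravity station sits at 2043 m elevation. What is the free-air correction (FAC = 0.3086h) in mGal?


FAC = 0.3086 * h
= 0.3086 * 2043
= 630.4698 mGal

630.4698


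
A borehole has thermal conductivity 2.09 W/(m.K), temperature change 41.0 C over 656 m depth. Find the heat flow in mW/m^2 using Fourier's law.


q = k * dT / dz * 1000
= 2.09 * 41.0 / 656 * 1000
= 0.130625 * 1000
= 130.625 mW/m^2

130.625


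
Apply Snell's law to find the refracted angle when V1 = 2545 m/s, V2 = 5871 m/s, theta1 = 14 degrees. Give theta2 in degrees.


sin(theta1) = sin(14 deg) = 0.241922
sin(theta2) = V2/V1 * sin(theta1) = 5871/2545 * 0.241922 = 0.558084
theta2 = arcsin(0.558084) = 33.9234 degrees

33.9234


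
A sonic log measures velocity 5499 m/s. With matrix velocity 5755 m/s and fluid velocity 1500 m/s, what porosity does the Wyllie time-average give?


1/V - 1/Vm = 1/5499 - 1/5755 = 8.09e-06
1/Vf - 1/Vm = 1/1500 - 1/5755 = 0.0004929
phi = 8.09e-06 / 0.0004929 = 0.0164

0.0164


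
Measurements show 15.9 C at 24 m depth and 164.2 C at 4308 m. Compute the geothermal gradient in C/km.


dT = 164.2 - 15.9 = 148.3 C
dz = 4308 - 24 = 4284 m
gradient = dT/dz * 1000 = 148.3/4284 * 1000 = 34.6172 C/km

34.6172


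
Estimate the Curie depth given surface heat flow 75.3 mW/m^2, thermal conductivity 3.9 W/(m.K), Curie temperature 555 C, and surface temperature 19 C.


T_Curie - T_surf = 555 - 19 = 536 C
Convert q to W/m^2: 75.3 mW/m^2 = 0.0753 W/m^2
d = 536 * 3.9 / 0.0753 = 27760.96 m

27760.96


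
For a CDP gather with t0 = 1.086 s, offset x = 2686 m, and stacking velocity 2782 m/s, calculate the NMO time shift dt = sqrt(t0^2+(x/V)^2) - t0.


x/Vnmo = 2686/2782 = 0.965492
(x/Vnmo)^2 = 0.932176
t0^2 = 1.179396
sqrt(1.179396 + 0.932176) = 1.453125
dt = 1.453125 - 1.086 = 0.367125

0.367125


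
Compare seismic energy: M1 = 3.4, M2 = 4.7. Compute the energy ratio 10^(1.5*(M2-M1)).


M2 - M1 = 4.7 - 3.4 = 1.3
1.5 * 1.3 = 1.95
ratio = 10^1.95 = 89.13

89.13


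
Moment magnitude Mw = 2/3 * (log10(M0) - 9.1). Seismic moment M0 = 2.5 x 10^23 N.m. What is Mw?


log10(M0) = log10(2.5 x 10^23) = 23.3979
Mw = 2/3 * (23.3979 - 9.1)
= 2/3 * 14.2979
= 9.53

9.53


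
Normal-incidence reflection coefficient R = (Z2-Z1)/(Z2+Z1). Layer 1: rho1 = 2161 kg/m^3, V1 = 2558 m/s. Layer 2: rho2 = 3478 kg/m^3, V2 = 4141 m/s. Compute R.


Z1 = 2161 * 2558 = 5527838
Z2 = 3478 * 4141 = 14402398
R = (14402398 - 5527838) / (14402398 + 5527838) = 8874560 / 19930236 = 0.4453

0.4453


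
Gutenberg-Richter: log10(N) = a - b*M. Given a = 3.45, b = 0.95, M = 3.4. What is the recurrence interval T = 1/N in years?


log10(N) = 3.45 - 0.95*3.4 = 0.22
N = 10^0.22 = 1.659587
T = 1/N = 1/1.659587 = 0.6026 years

0.6026


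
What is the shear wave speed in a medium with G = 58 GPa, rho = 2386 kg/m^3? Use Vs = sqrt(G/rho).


Convert G to Pa: G = 58e9 Pa
Compute G/rho = 58e9 / 2386 = 24308466.052
Vs = sqrt(24308466.052) = 4930.36 m/s

4930.36


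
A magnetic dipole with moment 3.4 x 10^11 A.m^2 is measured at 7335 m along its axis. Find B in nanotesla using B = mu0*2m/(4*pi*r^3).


m = 3.4 x 10^11 = 340000000000 A.m^2
2m = 680000000000 A.m^2
r^3 = 7335^3 = 394639320375
B = (4pi*10^-7) * 680000000000 / (4*pi * 394639320375) * 1e9
= 854513.201776 / 4959183958831.08 * 1e9
= 172.3092 nT

172.3092


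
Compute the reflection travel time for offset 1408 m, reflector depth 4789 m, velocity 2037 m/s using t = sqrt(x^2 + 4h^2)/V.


x^2 + 4h^2 = 1408^2 + 4*4789^2 = 1982464 + 91738084 = 93720548
sqrt(93720548) = 9680.9374
t = 9680.9374 / 2037 = 4.7525 s

4.7525


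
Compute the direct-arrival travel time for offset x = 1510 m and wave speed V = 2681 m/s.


t = x / V
= 1510 / 2681
= 0.5632 s

0.5632


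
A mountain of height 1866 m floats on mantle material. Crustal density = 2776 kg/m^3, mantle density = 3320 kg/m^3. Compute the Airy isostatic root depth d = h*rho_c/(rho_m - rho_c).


rho_m - rho_c = 3320 - 2776 = 544
d = 1866 * 2776 / 544
= 5180016 / 544
= 9522.09 m

9522.09


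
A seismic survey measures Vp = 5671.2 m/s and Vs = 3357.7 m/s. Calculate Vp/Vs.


Vp/Vs = 5671.2 / 3357.7
= 1.689

1.689


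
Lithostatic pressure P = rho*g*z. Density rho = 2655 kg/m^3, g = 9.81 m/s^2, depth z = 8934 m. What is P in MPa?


P = rho * g * z / 1e6
= 2655 * 9.81 * 8934 / 1e6
= 232690943.7 / 1e6
= 232.6909 MPa

232.6909


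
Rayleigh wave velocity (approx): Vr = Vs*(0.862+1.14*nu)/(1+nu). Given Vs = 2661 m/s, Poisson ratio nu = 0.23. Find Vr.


Numerator factor = 0.862 + 1.14*0.23 = 1.1242
Denominator = 1 + 0.23 = 1.23
Vr = 2661 * 1.1242 / 1.23 = 2432.11 m/s

2432.11


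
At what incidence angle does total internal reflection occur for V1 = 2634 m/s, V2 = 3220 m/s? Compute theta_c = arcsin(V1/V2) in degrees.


V1/V2 = 2634/3220 = 0.818012
theta_c = arcsin(0.818012) = 54.8863 degrees

54.8863


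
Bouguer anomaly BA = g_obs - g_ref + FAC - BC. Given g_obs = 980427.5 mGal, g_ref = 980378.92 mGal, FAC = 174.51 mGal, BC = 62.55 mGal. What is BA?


BA = g_obs - g_ref + FAC - BC
= 980427.5 - 980378.92 + 174.51 - 62.55
= 160.54 mGal

160.54


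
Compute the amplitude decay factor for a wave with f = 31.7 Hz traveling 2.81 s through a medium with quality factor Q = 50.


pi*f*t/Q = pi*31.7*2.81/50 = 5.596873
A/A0 = exp(-5.596873) = 0.003709

0.003709


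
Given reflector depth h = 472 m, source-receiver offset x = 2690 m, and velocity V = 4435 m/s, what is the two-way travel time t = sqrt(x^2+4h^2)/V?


x^2 + 4h^2 = 2690^2 + 4*472^2 = 7236100 + 891136 = 8127236
sqrt(8127236) = 2850.8308
t = 2850.8308 / 4435 = 0.6428 s

0.6428


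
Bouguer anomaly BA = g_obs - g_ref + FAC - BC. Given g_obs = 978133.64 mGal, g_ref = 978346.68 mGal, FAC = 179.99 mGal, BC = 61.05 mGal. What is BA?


BA = g_obs - g_ref + FAC - BC
= 978133.64 - 978346.68 + 179.99 - 61.05
= -94.1 mGal

-94.1


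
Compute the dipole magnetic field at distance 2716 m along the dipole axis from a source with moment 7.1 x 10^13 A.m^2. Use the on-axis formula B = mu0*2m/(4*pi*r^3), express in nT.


m = 7.1 x 10^13 = 71000000000000 A.m^2
2m = 142000000000000 A.m^2
r^3 = 2716^3 = 20034997696
B = (4pi*10^-7) * 142000000000000 / (4*pi * 20034997696) * 1e9
= 178442462.7239 / 251767206305.77 * 1e9
= 708759.7521 nT

708759.7521


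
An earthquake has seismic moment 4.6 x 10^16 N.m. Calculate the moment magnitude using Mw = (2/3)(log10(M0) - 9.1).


log10(M0) = log10(4.6 x 10^16) = 16.6628
Mw = 2/3 * (16.6628 - 9.1)
= 2/3 * 7.5628
= 5.04

5.04


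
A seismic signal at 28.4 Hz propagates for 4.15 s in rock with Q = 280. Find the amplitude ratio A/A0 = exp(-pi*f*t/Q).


pi*f*t/Q = pi*28.4*4.15/280 = 1.322386
A/A0 = exp(-1.322386) = 0.266499

0.266499


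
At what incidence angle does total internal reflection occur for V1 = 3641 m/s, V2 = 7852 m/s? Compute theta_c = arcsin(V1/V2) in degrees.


V1/V2 = 3641/7852 = 0.463704
theta_c = arcsin(0.463704) = 27.6263 degrees

27.6263


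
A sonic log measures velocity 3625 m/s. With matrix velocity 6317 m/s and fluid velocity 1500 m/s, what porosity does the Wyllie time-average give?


1/V - 1/Vm = 1/3625 - 1/6317 = 0.00011756
1/Vf - 1/Vm = 1/1500 - 1/6317 = 0.00050836
phi = 0.00011756 / 0.00050836 = 0.2312

0.2312


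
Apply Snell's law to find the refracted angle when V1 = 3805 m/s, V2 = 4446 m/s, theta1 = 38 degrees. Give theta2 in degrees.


sin(theta1) = sin(38 deg) = 0.615661
sin(theta2) = V2/V1 * sin(theta1) = 4446/3805 * 0.615661 = 0.719377
theta2 = arcsin(0.719377) = 46.0031 degrees

46.0031


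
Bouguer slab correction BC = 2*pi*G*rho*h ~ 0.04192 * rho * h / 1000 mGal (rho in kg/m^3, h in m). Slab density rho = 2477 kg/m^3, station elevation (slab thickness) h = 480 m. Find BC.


BC = 0.04192 * rho * h / 1000
= 0.04192 * 2477 * 480 / 1000
= 49.8412 mGal

49.8412


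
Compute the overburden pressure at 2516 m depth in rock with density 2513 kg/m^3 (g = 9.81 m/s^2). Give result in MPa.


P = rho * g * z / 1e6
= 2513 * 9.81 * 2516 / 1e6
= 62025765.48 / 1e6
= 62.0258 MPa

62.0258


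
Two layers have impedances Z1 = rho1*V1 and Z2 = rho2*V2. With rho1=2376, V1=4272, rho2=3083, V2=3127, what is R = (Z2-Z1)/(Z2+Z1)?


Z1 = 2376 * 4272 = 10150272
Z2 = 3083 * 3127 = 9640541
R = (9640541 - 10150272) / (9640541 + 10150272) = -509731 / 19790813 = -0.0258

-0.0258


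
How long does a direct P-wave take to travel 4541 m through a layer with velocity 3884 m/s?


t = x / V
= 4541 / 3884
= 1.1692 s

1.1692


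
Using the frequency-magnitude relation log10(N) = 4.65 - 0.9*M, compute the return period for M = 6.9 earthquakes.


log10(N) = 4.65 - 0.9*6.9 = -1.56
N = 10^-1.56 = 0.027542
T = 1/N = 1/0.027542 = 36.3078 years

36.3078


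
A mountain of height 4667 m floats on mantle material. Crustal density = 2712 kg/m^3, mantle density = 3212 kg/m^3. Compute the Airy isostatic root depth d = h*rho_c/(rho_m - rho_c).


rho_m - rho_c = 3212 - 2712 = 500
d = 4667 * 2712 / 500
= 12656904 / 500
= 25313.81 m

25313.81


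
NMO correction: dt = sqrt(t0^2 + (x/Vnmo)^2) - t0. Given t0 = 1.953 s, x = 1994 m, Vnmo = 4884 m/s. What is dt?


x/Vnmo = 1994/4884 = 0.408272
(x/Vnmo)^2 = 0.166686
t0^2 = 3.814209
sqrt(3.814209 + 0.166686) = 1.995218
dt = 1.995218 - 1.953 = 0.042218

0.042218


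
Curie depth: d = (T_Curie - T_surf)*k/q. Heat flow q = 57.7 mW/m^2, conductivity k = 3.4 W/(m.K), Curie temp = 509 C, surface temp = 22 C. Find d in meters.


T_Curie - T_surf = 509 - 22 = 487 C
Convert q to W/m^2: 57.7 mW/m^2 = 0.0577 W/m^2
d = 487 * 3.4 / 0.0577 = 28696.71 m

28696.71


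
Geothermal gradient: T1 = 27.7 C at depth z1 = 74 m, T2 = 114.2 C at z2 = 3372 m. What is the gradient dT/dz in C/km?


dT = 114.2 - 27.7 = 86.5 C
dz = 3372 - 74 = 3298 m
gradient = dT/dz * 1000 = 86.5/3298 * 1000 = 26.228 C/km

26.228


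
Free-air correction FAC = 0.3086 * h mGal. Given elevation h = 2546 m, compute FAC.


FAC = 0.3086 * h
= 0.3086 * 2546
= 785.6956 mGal

785.6956


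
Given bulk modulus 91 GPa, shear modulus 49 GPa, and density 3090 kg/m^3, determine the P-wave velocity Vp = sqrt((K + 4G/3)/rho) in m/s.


First compute the effective modulus:
K + 4G/3 = 91e9 + 4*49e9/3 = 156333333333.33 Pa
Then divide by density:
156333333333.33 / 3090 = 50593311.7584 Pa/(kg/m^3)
Take the square root:
Vp = sqrt(50593311.7584) = 7112.9 m/s

7112.9


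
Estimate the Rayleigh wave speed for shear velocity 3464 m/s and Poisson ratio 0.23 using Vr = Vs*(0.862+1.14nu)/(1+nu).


Numerator factor = 0.862 + 1.14*0.23 = 1.1242
Denominator = 1 + 0.23 = 1.23
Vr = 3464 * 1.1242 / 1.23 = 3166.04 m/s

3166.04


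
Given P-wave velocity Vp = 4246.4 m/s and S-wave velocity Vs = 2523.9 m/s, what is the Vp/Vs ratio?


Vp/Vs = 4246.4 / 2523.9
= 1.6825

1.6825


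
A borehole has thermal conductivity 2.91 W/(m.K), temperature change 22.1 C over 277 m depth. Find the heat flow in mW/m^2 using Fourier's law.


q = k * dT / dz * 1000
= 2.91 * 22.1 / 277 * 1000
= 0.23217 * 1000
= 232.1697 mW/m^2

232.1697


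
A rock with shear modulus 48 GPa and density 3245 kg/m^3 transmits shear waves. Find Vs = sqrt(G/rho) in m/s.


Convert G to Pa: G = 48e9 Pa
Compute G/rho = 48e9 / 3245 = 14791987.6733
Vs = sqrt(14791987.6733) = 3846.04 m/s

3846.04


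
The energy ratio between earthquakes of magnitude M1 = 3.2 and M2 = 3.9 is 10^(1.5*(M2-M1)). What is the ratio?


M2 - M1 = 3.9 - 3.2 = 0.7
1.5 * 0.7 = 1.05
ratio = 10^1.05 = 11.22

11.22


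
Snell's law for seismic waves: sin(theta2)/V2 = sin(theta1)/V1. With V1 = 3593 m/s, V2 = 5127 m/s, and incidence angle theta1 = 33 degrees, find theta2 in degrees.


sin(theta1) = sin(33 deg) = 0.544639
sin(theta2) = V2/V1 * sin(theta1) = 5127/3593 * 0.544639 = 0.777168
theta2 = arcsin(0.777168) = 51.002 degrees

51.002


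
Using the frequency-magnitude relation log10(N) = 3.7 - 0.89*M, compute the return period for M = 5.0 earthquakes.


log10(N) = 3.7 - 0.89*5.0 = -0.75
N = 10^-0.75 = 0.177828
T = 1/N = 1/0.177828 = 5.6234 years

5.6234


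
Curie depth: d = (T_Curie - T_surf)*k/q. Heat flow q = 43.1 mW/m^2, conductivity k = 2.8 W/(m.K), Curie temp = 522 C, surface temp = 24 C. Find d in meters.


T_Curie - T_surf = 522 - 24 = 498 C
Convert q to W/m^2: 43.1 mW/m^2 = 0.0431 W/m^2
d = 498 * 2.8 / 0.0431 = 32352.67 m

32352.67


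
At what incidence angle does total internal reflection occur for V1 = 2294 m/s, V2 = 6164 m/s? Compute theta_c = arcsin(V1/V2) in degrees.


V1/V2 = 2294/6164 = 0.372161
theta_c = arcsin(0.372161) = 21.8489 degrees

21.8489


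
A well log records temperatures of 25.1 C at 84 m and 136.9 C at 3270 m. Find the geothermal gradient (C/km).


dT = 136.9 - 25.1 = 111.8 C
dz = 3270 - 84 = 3186 m
gradient = dT/dz * 1000 = 111.8/3186 * 1000 = 35.091 C/km

35.091


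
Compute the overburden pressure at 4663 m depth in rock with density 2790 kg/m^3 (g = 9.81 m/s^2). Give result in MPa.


P = rho * g * z / 1e6
= 2790 * 9.81 * 4663 / 1e6
= 127625843.7 / 1e6
= 127.6258 MPa

127.6258


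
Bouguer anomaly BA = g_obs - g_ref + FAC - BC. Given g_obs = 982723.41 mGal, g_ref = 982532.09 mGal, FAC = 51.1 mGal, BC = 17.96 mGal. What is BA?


BA = g_obs - g_ref + FAC - BC
= 982723.41 - 982532.09 + 51.1 - 17.96
= 224.46 mGal

224.46


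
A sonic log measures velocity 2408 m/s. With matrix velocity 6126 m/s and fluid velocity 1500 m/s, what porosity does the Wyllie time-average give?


1/V - 1/Vm = 1/2408 - 1/6126 = 0.00025204
1/Vf - 1/Vm = 1/1500 - 1/6126 = 0.00050343
phi = 0.00025204 / 0.00050343 = 0.5007

0.5007


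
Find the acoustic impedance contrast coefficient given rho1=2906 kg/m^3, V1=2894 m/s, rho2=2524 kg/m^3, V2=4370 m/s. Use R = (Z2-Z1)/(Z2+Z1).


Z1 = 2906 * 2894 = 8409964
Z2 = 2524 * 4370 = 11029880
R = (11029880 - 8409964) / (11029880 + 8409964) = 2619916 / 19439844 = 0.1348

0.1348


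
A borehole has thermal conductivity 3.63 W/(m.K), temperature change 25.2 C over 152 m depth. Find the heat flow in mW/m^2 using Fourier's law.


q = k * dT / dz * 1000
= 3.63 * 25.2 / 152 * 1000
= 0.601816 * 1000
= 601.8158 mW/m^2

601.8158


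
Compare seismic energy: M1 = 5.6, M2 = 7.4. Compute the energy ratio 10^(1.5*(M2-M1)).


M2 - M1 = 7.4 - 5.6 = 1.8
1.5 * 1.8 = 2.7
ratio = 10^2.7 = 501.19

501.19


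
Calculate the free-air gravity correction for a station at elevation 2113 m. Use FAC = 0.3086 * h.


FAC = 0.3086 * h
= 0.3086 * 2113
= 652.0718 mGal

652.0718


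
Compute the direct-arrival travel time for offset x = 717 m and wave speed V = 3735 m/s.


t = x / V
= 717 / 3735
= 0.192 s

0.192


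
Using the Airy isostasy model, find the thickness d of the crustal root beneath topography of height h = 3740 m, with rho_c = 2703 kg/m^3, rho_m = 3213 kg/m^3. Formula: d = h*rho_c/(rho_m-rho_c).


rho_m - rho_c = 3213 - 2703 = 510
d = 3740 * 2703 / 510
= 10109220 / 510
= 19822.0 m

19822.0


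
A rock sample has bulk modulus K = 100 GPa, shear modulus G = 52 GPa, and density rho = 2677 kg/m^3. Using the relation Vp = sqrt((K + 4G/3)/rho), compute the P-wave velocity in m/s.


First compute the effective modulus:
K + 4G/3 = 100e9 + 4*52e9/3 = 169333333333.33 Pa
Then divide by density:
169333333333.33 / 2677 = 63254887.3117 Pa/(kg/m^3)
Take the square root:
Vp = sqrt(63254887.3117) = 7953.29 m/s

7953.29


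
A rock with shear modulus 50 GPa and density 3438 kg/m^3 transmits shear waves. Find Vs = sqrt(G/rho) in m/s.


Convert G to Pa: G = 50e9 Pa
Compute G/rho = 50e9 / 3438 = 14543339.1507
Vs = sqrt(14543339.1507) = 3813.57 m/s

3813.57


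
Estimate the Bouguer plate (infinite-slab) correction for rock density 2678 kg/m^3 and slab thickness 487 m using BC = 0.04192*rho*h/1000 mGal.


BC = 0.04192 * rho * h / 1000
= 0.04192 * 2678 * 487 / 1000
= 54.6715 mGal

54.6715


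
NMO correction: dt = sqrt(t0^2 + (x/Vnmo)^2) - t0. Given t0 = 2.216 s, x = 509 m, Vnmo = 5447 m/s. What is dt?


x/Vnmo = 509/5447 = 0.093446
(x/Vnmo)^2 = 0.008732
t0^2 = 4.910656
sqrt(4.910656 + 0.008732) = 2.217969
dt = 2.217969 - 2.216 = 0.001969

0.001969


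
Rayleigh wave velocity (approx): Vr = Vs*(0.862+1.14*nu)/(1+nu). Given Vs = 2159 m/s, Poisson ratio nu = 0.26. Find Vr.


Numerator factor = 0.862 + 1.14*0.26 = 1.1584
Denominator = 1 + 0.26 = 1.26
Vr = 2159 * 1.1584 / 1.26 = 1984.91 m/s

1984.91


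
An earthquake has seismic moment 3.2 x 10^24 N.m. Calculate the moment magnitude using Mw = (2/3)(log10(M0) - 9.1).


log10(M0) = log10(3.2 x 10^24) = 24.5051
Mw = 2/3 * (24.5051 - 9.1)
= 2/3 * 15.4051
= 10.27

10.27


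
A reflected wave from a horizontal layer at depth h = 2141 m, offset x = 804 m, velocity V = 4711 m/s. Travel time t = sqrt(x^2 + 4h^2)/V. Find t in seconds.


x^2 + 4h^2 = 804^2 + 4*2141^2 = 646416 + 18335524 = 18981940
sqrt(18981940) = 4356.8268
t = 4356.8268 / 4711 = 0.9248 s

0.9248


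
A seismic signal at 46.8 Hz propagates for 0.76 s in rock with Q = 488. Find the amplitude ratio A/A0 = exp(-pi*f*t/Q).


pi*f*t/Q = pi*46.8*0.76/488 = 0.228976
A/A0 = exp(-0.228976) = 0.795348

0.795348


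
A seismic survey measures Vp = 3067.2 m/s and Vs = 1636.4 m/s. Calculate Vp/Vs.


Vp/Vs = 3067.2 / 1636.4
= 1.8744

1.8744


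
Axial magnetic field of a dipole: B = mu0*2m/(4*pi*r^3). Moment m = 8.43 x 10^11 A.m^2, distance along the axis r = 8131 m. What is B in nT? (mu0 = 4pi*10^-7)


m = 8.43 x 10^11 = 843000000000 A.m^2
2m = 1686000000000 A.m^2
r^3 = 8131^3 = 537566112091
B = (4pi*10^-7) * 1686000000000 / (4*pi * 537566112091) * 1e9
= 2118690.085581 / 6755254994255.65 * 1e9
= 313.6358 nT

313.6358


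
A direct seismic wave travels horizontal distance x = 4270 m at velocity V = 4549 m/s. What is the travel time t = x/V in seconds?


t = x / V
= 4270 / 4549
= 0.9387 s

0.9387


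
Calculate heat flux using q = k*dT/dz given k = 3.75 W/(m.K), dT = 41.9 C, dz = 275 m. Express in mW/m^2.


q = k * dT / dz * 1000
= 3.75 * 41.9 / 275 * 1000
= 0.571364 * 1000
= 571.3636 mW/m^2

571.3636


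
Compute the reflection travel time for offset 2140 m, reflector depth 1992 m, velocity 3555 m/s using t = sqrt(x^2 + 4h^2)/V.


x^2 + 4h^2 = 2140^2 + 4*1992^2 = 4579600 + 15872256 = 20451856
sqrt(20451856) = 4522.3728
t = 4522.3728 / 3555 = 1.2721 s

1.2721


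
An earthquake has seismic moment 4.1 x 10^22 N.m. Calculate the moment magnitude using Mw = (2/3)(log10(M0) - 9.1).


log10(M0) = log10(4.1 x 10^22) = 22.6128
Mw = 2/3 * (22.6128 - 9.1)
= 2/3 * 13.5128
= 9.01

9.01


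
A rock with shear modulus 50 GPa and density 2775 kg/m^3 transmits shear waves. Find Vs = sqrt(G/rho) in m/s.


Convert G to Pa: G = 50e9 Pa
Compute G/rho = 50e9 / 2775 = 18018018.018
Vs = sqrt(18018018.018) = 4244.76 m/s

4244.76


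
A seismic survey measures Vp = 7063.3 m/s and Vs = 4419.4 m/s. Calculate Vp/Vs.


Vp/Vs = 7063.3 / 4419.4
= 1.5982

1.5982


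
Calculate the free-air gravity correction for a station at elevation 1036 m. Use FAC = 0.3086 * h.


FAC = 0.3086 * h
= 0.3086 * 1036
= 319.7096 mGal

319.7096


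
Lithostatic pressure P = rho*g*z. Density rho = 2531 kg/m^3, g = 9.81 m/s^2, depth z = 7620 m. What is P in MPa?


P = rho * g * z / 1e6
= 2531 * 9.81 * 7620 / 1e6
= 189197818.2 / 1e6
= 189.1978 MPa

189.1978


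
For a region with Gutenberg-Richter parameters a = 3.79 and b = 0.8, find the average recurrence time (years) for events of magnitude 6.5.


log10(N) = 3.79 - 0.8*6.5 = -1.41
N = 10^-1.41 = 0.038905
T = 1/N = 1/0.038905 = 25.704 years

25.704


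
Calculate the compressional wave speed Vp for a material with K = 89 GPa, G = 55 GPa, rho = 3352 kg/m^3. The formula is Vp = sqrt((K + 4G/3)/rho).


First compute the effective modulus:
K + 4G/3 = 89e9 + 4*55e9/3 = 162333333333.33 Pa
Then divide by density:
162333333333.33 / 3352 = 48428798.7271 Pa/(kg/m^3)
Take the square root:
Vp = sqrt(48428798.7271) = 6959.08 m/s

6959.08


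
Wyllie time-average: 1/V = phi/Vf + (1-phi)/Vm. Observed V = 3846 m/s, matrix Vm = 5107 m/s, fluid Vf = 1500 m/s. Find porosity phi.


1/V - 1/Vm = 1/3846 - 1/5107 = 6.42e-05
1/Vf - 1/Vm = 1/1500 - 1/5107 = 0.00047086
phi = 6.42e-05 / 0.00047086 = 0.1363

0.1363


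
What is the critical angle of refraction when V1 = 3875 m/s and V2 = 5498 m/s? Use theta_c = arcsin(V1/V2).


V1/V2 = 3875/5498 = 0.704802
theta_c = arcsin(0.704802) = 44.8135 degrees

44.8135


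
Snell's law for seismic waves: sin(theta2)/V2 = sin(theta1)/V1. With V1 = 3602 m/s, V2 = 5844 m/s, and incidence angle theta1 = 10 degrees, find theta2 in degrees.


sin(theta1) = sin(10 deg) = 0.173648
sin(theta2) = V2/V1 * sin(theta1) = 5844/3602 * 0.173648 = 0.281732
theta2 = arcsin(0.281732) = 16.3636 degrees

16.3636


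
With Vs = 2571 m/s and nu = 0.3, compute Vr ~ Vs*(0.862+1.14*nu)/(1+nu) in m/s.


Numerator factor = 0.862 + 1.14*0.3 = 1.204
Denominator = 1 + 0.3 = 1.3
Vr = 2571 * 1.204 / 1.3 = 2381.14 m/s

2381.14


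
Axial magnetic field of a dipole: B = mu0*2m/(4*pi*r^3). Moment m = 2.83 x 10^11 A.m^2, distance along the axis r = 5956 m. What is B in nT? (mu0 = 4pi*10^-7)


m = 2.83 x 10^11 = 283000000000 A.m^2
2m = 566000000000 A.m^2
r^3 = 5956^3 = 211282762816
B = (4pi*10^-7) * 566000000000 / (4*pi * 211282762816) * 1e9
= 711256.576773 / 2655057501971.6 * 1e9
= 267.8874 nT

267.8874


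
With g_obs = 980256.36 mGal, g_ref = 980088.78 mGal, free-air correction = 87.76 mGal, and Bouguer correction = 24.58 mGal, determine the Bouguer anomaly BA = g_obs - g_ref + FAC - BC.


BA = g_obs - g_ref + FAC - BC
= 980256.36 - 980088.78 + 87.76 - 24.58
= 230.76 mGal

230.76


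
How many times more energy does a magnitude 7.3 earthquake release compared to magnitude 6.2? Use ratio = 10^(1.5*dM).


M2 - M1 = 7.3 - 6.2 = 1.1
1.5 * 1.1 = 1.65
ratio = 10^1.65 = 44.67

44.67


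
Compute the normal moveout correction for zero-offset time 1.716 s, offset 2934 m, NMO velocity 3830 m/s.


x/Vnmo = 2934/3830 = 0.766057
(x/Vnmo)^2 = 0.586844
t0^2 = 2.944656
sqrt(2.944656 + 0.586844) = 1.879229
dt = 1.879229 - 1.716 = 0.163229

0.163229


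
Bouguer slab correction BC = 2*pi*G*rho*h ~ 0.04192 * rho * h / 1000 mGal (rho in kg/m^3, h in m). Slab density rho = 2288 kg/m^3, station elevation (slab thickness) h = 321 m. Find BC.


BC = 0.04192 * rho * h / 1000
= 0.04192 * 2288 * 321 / 1000
= 30.7881 mGal

30.7881


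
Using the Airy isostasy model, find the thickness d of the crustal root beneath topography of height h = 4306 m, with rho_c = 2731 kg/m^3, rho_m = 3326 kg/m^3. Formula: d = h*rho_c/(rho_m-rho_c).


rho_m - rho_c = 3326 - 2731 = 595
d = 4306 * 2731 / 595
= 11759686 / 595
= 19764.18 m

19764.18


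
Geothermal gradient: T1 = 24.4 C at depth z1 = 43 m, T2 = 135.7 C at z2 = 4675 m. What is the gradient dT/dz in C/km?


dT = 135.7 - 24.4 = 111.3 C
dz = 4675 - 43 = 4632 m
gradient = dT/dz * 1000 = 111.3/4632 * 1000 = 24.0285 C/km

24.0285


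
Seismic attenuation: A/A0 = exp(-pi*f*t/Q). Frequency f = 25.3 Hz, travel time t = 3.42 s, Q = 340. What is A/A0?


pi*f*t/Q = pi*25.3*3.42/340 = 0.799498
A/A0 = exp(-0.799498) = 0.449554

0.449554


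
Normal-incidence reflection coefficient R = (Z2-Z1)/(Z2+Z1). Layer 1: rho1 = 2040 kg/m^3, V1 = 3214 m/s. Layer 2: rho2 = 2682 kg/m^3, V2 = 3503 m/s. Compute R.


Z1 = 2040 * 3214 = 6556560
Z2 = 2682 * 3503 = 9395046
R = (9395046 - 6556560) / (9395046 + 6556560) = 2838486 / 15951606 = 0.1779

0.1779


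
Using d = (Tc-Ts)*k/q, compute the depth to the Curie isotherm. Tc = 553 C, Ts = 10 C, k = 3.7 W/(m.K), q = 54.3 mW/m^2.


T_Curie - T_surf = 553 - 10 = 543 C
Convert q to W/m^2: 54.3 mW/m^2 = 0.0543 W/m^2
d = 543 * 3.7 / 0.0543 = 37000.0 m

37000.0


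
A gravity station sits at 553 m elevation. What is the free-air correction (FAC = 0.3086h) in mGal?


FAC = 0.3086 * h
= 0.3086 * 553
= 170.6558 mGal

170.6558


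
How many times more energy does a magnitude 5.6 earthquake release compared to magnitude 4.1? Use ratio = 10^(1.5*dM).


M2 - M1 = 5.6 - 4.1 = 1.5
1.5 * 1.5 = 2.25
ratio = 10^2.25 = 177.83

177.83


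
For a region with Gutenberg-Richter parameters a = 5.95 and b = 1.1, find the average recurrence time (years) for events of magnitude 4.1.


log10(N) = 5.95 - 1.1*4.1 = 1.44
N = 10^1.44 = 27.542287
T = 1/N = 1/27.542287 = 0.0363 years

0.0363


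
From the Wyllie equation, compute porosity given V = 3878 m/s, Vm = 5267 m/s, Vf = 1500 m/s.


1/V - 1/Vm = 1/3878 - 1/5267 = 6.8e-05
1/Vf - 1/Vm = 1/1500 - 1/5267 = 0.00047681
phi = 6.8e-05 / 0.00047681 = 0.1426

0.1426


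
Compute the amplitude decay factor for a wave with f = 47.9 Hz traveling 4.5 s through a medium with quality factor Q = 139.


pi*f*t/Q = pi*47.9*4.5/139 = 4.871729
A/A0 = exp(-4.871729) = 0.00766

0.00766


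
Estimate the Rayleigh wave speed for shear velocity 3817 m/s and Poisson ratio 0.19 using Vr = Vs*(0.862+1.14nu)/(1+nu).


Numerator factor = 0.862 + 1.14*0.19 = 1.0786
Denominator = 1 + 0.19 = 1.19
Vr = 3817 * 1.0786 / 1.19 = 3459.68 m/s

3459.68


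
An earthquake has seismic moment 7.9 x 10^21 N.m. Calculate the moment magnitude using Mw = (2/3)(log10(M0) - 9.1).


log10(M0) = log10(7.9 x 10^21) = 21.8976
Mw = 2/3 * (21.8976 - 9.1)
= 2/3 * 12.7976
= 8.53

8.53


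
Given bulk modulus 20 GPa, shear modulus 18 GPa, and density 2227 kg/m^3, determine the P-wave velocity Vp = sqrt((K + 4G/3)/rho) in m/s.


First compute the effective modulus:
K + 4G/3 = 20e9 + 4*18e9/3 = 44000000000.0 Pa
Then divide by density:
44000000000.0 / 2227 = 19757521.3291 Pa/(kg/m^3)
Take the square root:
Vp = sqrt(19757521.3291) = 4444.94 m/s

4444.94


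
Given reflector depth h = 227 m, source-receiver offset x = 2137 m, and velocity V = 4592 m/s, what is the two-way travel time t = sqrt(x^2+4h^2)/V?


x^2 + 4h^2 = 2137^2 + 4*227^2 = 4566769 + 206116 = 4772885
sqrt(4772885) = 2184.6933
t = 2184.6933 / 4592 = 0.4758 s

0.4758


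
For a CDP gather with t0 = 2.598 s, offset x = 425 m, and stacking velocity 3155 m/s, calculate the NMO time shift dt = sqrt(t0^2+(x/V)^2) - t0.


x/Vnmo = 425/3155 = 0.134707
(x/Vnmo)^2 = 0.018146
t0^2 = 6.749604
sqrt(6.749604 + 0.018146) = 2.60149
dt = 2.60149 - 2.598 = 0.00349

0.00349


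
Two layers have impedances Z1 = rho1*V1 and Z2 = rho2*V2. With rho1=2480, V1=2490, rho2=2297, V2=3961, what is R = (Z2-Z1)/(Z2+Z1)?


Z1 = 2480 * 2490 = 6175200
Z2 = 2297 * 3961 = 9098417
R = (9098417 - 6175200) / (9098417 + 6175200) = 2923217 / 15273617 = 0.1914

0.1914


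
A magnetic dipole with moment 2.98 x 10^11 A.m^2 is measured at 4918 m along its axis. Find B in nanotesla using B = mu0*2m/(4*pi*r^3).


m = 2.98 x 10^11 = 298000000000 A.m^2
2m = 596000000000 A.m^2
r^3 = 4918^3 = 118950308632
B = (4pi*10^-7) * 596000000000 / (4*pi * 118950308632) * 1e9
= 748955.688616 / 1494773662962.12 * 1e9
= 501.0496 nT

501.0496


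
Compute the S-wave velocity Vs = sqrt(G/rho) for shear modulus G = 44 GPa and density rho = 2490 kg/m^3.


Convert G to Pa: G = 44e9 Pa
Compute G/rho = 44e9 / 2490 = 17670682.7309
Vs = sqrt(17670682.7309) = 4203.65 m/s

4203.65


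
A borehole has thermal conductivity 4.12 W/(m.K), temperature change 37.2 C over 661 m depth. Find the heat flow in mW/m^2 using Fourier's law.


q = k * dT / dz * 1000
= 4.12 * 37.2 / 661 * 1000
= 0.231867 * 1000
= 231.8669 mW/m^2

231.8669


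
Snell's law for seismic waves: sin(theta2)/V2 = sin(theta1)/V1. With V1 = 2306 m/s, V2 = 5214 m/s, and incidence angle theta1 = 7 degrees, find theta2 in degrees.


sin(theta1) = sin(7 deg) = 0.121869
sin(theta2) = V2/V1 * sin(theta1) = 5214/2306 * 0.121869 = 0.275554
theta2 = arcsin(0.275554) = 15.995 degrees

15.995


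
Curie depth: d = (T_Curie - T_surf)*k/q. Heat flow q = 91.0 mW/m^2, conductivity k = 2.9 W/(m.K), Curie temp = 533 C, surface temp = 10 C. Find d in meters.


T_Curie - T_surf = 533 - 10 = 523 C
Convert q to W/m^2: 91.0 mW/m^2 = 0.091 W/m^2
d = 523 * 2.9 / 0.091 = 16667.03 m

16667.03


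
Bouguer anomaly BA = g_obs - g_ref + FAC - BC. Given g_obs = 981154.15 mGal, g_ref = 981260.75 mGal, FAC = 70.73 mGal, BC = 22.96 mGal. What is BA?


BA = g_obs - g_ref + FAC - BC
= 981154.15 - 981260.75 + 70.73 - 22.96
= -58.83 mGal

-58.83


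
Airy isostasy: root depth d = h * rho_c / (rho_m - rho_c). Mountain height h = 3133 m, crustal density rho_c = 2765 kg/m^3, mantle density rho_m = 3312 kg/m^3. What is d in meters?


rho_m - rho_c = 3312 - 2765 = 547
d = 3133 * 2765 / 547
= 8662745 / 547
= 15836.83 m

15836.83


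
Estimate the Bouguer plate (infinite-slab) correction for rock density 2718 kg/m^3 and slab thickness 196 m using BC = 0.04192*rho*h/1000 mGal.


BC = 0.04192 * rho * h / 1000
= 0.04192 * 2718 * 196 / 1000
= 22.332 mGal

22.332


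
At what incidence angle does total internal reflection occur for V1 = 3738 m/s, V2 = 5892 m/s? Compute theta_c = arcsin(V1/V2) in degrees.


V1/V2 = 3738/5892 = 0.63442
theta_c = arcsin(0.63442) = 39.3769 degrees

39.3769


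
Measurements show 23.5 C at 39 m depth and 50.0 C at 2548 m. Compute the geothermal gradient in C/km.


dT = 50.0 - 23.5 = 26.5 C
dz = 2548 - 39 = 2509 m
gradient = dT/dz * 1000 = 26.5/2509 * 1000 = 10.562 C/km

10.562


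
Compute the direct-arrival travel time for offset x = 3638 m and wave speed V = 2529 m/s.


t = x / V
= 3638 / 2529
= 1.4385 s

1.4385


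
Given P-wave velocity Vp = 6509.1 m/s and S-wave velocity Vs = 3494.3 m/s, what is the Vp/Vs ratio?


Vp/Vs = 6509.1 / 3494.3
= 1.8628

1.8628


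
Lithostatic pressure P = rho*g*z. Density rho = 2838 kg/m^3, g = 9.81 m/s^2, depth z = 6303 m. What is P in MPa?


P = rho * g * z / 1e6
= 2838 * 9.81 * 6303 / 1e6
= 175480436.34 / 1e6
= 175.4804 MPa

175.4804


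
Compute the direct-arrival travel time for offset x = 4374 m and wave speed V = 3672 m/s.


t = x / V
= 4374 / 3672
= 1.1912 s

1.1912


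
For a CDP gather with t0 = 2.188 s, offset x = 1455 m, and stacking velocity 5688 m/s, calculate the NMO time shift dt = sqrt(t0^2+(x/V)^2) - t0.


x/Vnmo = 1455/5688 = 0.255802
(x/Vnmo)^2 = 0.065435
t0^2 = 4.787344
sqrt(4.787344 + 0.065435) = 2.202902
dt = 2.202902 - 2.188 = 0.014902

0.014902


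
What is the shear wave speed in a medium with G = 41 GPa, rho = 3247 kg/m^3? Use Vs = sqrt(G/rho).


Convert G to Pa: G = 41e9 Pa
Compute G/rho = 41e9 / 3247 = 12627040.3449
Vs = sqrt(12627040.3449) = 3553.45 m/s

3553.45


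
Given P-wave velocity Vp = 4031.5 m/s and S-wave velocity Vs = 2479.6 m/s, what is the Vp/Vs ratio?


Vp/Vs = 4031.5 / 2479.6
= 1.6259

1.6259


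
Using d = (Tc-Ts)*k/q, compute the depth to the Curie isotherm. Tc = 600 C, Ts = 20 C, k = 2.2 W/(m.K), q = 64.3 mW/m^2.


T_Curie - T_surf = 600 - 20 = 580 C
Convert q to W/m^2: 64.3 mW/m^2 = 0.0643 W/m^2
d = 580 * 2.2 / 0.0643 = 19844.48 m

19844.48


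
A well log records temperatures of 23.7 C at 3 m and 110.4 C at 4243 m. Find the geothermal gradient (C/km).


dT = 110.4 - 23.7 = 86.7 C
dz = 4243 - 3 = 4240 m
gradient = dT/dz * 1000 = 86.7/4240 * 1000 = 20.4481 C/km

20.4481


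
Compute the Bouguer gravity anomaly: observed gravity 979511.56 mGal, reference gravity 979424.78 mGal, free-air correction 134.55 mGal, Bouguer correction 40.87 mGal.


BA = g_obs - g_ref + FAC - BC
= 979511.56 - 979424.78 + 134.55 - 40.87
= 180.46 mGal

180.46


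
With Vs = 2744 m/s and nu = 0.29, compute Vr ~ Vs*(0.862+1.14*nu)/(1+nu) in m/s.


Numerator factor = 0.862 + 1.14*0.29 = 1.1926
Denominator = 1 + 0.29 = 1.29
Vr = 2744 * 1.1926 / 1.29 = 2536.82 m/s

2536.82


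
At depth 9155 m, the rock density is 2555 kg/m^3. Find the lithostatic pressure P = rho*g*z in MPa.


P = rho * g * z / 1e6
= 2555 * 9.81 * 9155 / 1e6
= 229465955.25 / 1e6
= 229.466 MPa

229.466


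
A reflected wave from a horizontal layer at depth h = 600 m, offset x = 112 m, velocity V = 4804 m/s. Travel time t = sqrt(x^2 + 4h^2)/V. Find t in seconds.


x^2 + 4h^2 = 112^2 + 4*600^2 = 12544 + 1440000 = 1452544
sqrt(1452544) = 1205.2153
t = 1205.2153 / 4804 = 0.2509 s

0.2509


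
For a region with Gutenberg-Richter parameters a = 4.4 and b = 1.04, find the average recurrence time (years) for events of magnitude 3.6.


log10(N) = 4.4 - 1.04*3.6 = 0.656
N = 10^0.656 = 4.528976
T = 1/N = 1/4.528976 = 0.2208 years

0.2208


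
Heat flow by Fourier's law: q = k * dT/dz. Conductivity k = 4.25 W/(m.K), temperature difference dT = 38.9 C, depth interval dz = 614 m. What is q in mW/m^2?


q = k * dT / dz * 1000
= 4.25 * 38.9 / 614 * 1000
= 0.269259 * 1000
= 269.259 mW/m^2

269.259


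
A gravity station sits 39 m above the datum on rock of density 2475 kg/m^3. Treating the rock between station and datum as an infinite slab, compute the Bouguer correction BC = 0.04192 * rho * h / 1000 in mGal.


BC = 0.04192 * rho * h / 1000
= 0.04192 * 2475 * 39 / 1000
= 4.0463 mGal

4.0463


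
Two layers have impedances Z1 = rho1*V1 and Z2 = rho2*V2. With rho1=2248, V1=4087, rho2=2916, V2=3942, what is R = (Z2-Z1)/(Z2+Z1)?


Z1 = 2248 * 4087 = 9187576
Z2 = 2916 * 3942 = 11494872
R = (11494872 - 9187576) / (11494872 + 9187576) = 2307296 / 20682448 = 0.1116

0.1116


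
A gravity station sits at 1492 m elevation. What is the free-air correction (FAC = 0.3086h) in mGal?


FAC = 0.3086 * h
= 0.3086 * 1492
= 460.4312 mGal

460.4312


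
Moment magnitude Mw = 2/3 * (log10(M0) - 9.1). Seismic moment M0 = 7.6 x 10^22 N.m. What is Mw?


log10(M0) = log10(7.6 x 10^22) = 22.8808
Mw = 2/3 * (22.8808 - 9.1)
= 2/3 * 13.7808
= 9.19

9.19


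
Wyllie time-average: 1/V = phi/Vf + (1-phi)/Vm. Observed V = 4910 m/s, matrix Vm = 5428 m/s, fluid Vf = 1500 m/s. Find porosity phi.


1/V - 1/Vm = 1/4910 - 1/5428 = 1.944e-05
1/Vf - 1/Vm = 1/1500 - 1/5428 = 0.00048244
phi = 1.944e-05 / 0.00048244 = 0.0403

0.0403


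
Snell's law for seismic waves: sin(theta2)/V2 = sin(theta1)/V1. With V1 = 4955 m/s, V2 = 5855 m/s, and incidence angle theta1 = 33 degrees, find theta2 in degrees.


sin(theta1) = sin(33 deg) = 0.544639
sin(theta2) = V2/V1 * sin(theta1) = 5855/4955 * 0.544639 = 0.643564
theta2 = arcsin(0.643564) = 40.0581 degrees

40.0581


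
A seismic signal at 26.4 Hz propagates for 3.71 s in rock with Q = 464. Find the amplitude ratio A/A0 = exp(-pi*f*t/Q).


pi*f*t/Q = pi*26.4*3.71/464 = 0.663147
A/A0 = exp(-0.663147) = 0.515227

0.515227


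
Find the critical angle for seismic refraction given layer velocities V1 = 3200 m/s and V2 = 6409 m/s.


V1/V2 = 3200/6409 = 0.499298
theta_c = arcsin(0.499298) = 29.9536 degrees

29.9536


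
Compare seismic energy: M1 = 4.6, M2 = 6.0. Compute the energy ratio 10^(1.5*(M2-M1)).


M2 - M1 = 6.0 - 4.6 = 1.4
1.5 * 1.4 = 2.1
ratio = 10^2.1 = 125.89

125.89


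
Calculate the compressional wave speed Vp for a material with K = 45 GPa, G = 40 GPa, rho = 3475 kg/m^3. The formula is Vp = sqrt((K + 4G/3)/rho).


First compute the effective modulus:
K + 4G/3 = 45e9 + 4*40e9/3 = 98333333333.33 Pa
Then divide by density:
98333333333.33 / 3475 = 28297362.1103 Pa/(kg/m^3)
Take the square root:
Vp = sqrt(28297362.1103) = 5319.53 m/s

5319.53


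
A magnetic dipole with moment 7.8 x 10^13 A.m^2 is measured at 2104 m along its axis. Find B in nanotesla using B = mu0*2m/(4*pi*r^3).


m = 7.8 x 10^13 = 78000000000000 A.m^2
2m = 156000000000000 A.m^2
r^3 = 2104^3 = 9314020864
B = (4pi*10^-7) * 156000000000000 / (4*pi * 9314020864) * 1e9
= 196035381.584003 / 117043438086.9 * 1e9
= 1674894.2511 nT

1674894.2511


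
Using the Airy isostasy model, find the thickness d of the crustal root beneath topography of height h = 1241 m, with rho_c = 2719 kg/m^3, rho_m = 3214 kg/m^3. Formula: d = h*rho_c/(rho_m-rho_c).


rho_m - rho_c = 3214 - 2719 = 495
d = 1241 * 2719 / 495
= 3374279 / 495
= 6816.73 m

6816.73


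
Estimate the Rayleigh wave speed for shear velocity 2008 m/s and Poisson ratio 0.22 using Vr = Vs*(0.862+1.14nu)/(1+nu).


Numerator factor = 0.862 + 1.14*0.22 = 1.1128
Denominator = 1 + 0.22 = 1.22
Vr = 2008 * 1.1128 / 1.22 = 1831.56 m/s

1831.56


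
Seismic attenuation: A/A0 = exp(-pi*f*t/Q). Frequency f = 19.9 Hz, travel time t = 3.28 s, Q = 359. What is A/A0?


pi*f*t/Q = pi*19.9*3.28/359 = 0.571192
A/A0 = exp(-0.571192) = 0.564852

0.564852


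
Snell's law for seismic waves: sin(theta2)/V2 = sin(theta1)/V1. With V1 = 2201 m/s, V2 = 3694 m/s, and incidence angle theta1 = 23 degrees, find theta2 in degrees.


sin(theta1) = sin(23 deg) = 0.390731
sin(theta2) = V2/V1 * sin(theta1) = 3694/2201 * 0.390731 = 0.655775
theta2 = arcsin(0.655775) = 40.9784 degrees

40.9784


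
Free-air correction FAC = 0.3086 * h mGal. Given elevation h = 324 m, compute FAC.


FAC = 0.3086 * h
= 0.3086 * 324
= 99.9864 mGal

99.9864


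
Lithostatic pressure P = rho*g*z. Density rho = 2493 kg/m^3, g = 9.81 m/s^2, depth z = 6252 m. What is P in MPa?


P = rho * g * z / 1e6
= 2493 * 9.81 * 6252 / 1e6
= 152900975.16 / 1e6
= 152.901 MPa

152.901


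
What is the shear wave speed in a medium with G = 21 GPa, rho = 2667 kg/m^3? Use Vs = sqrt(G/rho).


Convert G to Pa: G = 21e9 Pa
Compute G/rho = 21e9 / 2667 = 7874015.748
Vs = sqrt(7874015.748) = 2806.07 m/s

2806.07


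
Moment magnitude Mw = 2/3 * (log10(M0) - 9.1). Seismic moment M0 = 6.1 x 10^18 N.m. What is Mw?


log10(M0) = log10(6.1 x 10^18) = 18.7853
Mw = 2/3 * (18.7853 - 9.1)
= 2/3 * 9.6853
= 6.46

6.46
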